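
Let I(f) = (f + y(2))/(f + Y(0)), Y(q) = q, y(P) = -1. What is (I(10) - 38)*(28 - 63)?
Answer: 2597/2 ≈ 1298.5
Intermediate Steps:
I(f) = (-1 + f)/f (I(f) = (f - 1)/(f + 0) = (-1 + f)/f)
(I(10) - 38)*(28 - 63) = ((-1 + 10)/10 - 38)*(28 - 63) = ((1/10)*9 - 38)*(-35) = (9/10 - 38)*(-35) = -371/10*(-35) = 2597/2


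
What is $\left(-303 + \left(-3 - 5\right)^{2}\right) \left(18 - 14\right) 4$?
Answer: $-3824$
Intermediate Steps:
$\left(-303 + \left(-3 - 5\right)^{2}\right) \left(18 - 14\right) 4 = \left(-303 + \left(-8\right)^{2}\right) 4 \cdot 4 = \left(-303 + 64\right) 16 = \left(-239\right) 16 = -3824$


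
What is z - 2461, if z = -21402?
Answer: -23863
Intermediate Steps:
z - 2461 = -21402 - 2461 = -23863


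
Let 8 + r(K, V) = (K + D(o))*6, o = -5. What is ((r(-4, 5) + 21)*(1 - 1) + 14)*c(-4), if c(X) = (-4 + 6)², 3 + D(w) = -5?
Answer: 56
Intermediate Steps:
D(w) = -8 (D(w) = -3 - 5 = -8)
r(K, V) = -56 + 6*K (r(K, V) = -8 + (K - 8)*6 = -8 + (-8 + K)*6 = -8 + (-48 + 6*K) = -56 + 6*K)
c(X) = 4 (c(X) = 2² = 4)
((r(-4, 5) + 21)*(1 - 1) + 14)*c(-4) = (((-56 + 6*(-4)) + 21)*(1 - 1) + 14)*4 = (((-56 - 24) + 21)*0 + 14)*4 = ((-80 + 21)*0 + 14)*4 = (-59*0 + 14)*4 = (0 + 14)*4 = 14*4 = 56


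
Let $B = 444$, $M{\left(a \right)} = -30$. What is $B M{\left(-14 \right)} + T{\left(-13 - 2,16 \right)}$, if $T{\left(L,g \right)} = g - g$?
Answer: $-13320$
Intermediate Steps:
$T{\left(L,g \right)} = 0$
$B M{\left(-14 \right)} + T{\left(-13 - 2,16 \right)} = 444 \left(-30\right) + 0 = -13320 + 0 = -13320$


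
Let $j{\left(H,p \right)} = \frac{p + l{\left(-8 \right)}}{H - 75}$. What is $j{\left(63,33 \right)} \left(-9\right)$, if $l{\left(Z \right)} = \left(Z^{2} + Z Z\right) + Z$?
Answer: $\frac{459}{4} \approx 114.75$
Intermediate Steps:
$l{\left(Z \right)} = Z + 2 Z^{2}$ ($l{\left(Z \right)} = \left(Z^{2} + Z^{2}\right) + Z = 2 Z^{2} + Z = Z + 2 Z^{2}$)
$j{\left(H,p \right)} = \frac{120 + p}{-75 + H}$ ($j{\left(H,p \right)} = \frac{p - 8 \left(1 + 2 \left(-8\right)\right)}{H - 75} = \frac{p - 8 \left(1 - 16\right)}{-75 + H} = \frac{p - -120}{-75 + H} = \frac{p + 120}{-75 + H} = \frac{120 + p}{-75 + H}$)
$j{\left(63,33 \right)} \left(-9\right) = \frac{120 + 33}{-75 + 63} \left(-9\right) = \frac{1}{-12} \cdot 153 \left(-9\right) = \left(- \frac{1}{12}\right) 153 \left(-9\right) = \left(- \frac{51}{4}\right) \left(-9\right) = \frac{459}{4}$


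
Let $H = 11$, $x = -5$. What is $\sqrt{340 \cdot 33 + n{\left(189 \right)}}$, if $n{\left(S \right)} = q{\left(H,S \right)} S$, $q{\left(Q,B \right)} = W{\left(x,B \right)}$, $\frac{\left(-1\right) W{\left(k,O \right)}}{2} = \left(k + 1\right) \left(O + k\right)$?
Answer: $2 \sqrt{72357} \approx 537.99$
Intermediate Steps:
$W{\left(k,O \right)} = - 2 \left(1 + k\right) \left(O + k\right)$ ($W{\left(k,O \right)} = - 2 \left(k + 1\right) \left(O + k\right) = - 2 \left(1 + k\right) \left(O + k\right)$)
$q{\left(Q,B \right)} = -40 + 8 B$ ($q{\left(Q,B \right)} = - 2 B - -10 - 2 \left(-5\right)^{2} - 2 B \left(-5\right) = - 2 B + 10 - 50 + 10 B = -40 + 8 B$)
$n{\left(S \right)} = S \left(-40 + 8 S\right)$ ($n{\left(S \right)} = \left(-40 + 8 S\right) S = S \left(-40 + 8 S\right)$)
$\sqrt{340 \cdot 33 + n{\left(189 \right)}} = \sqrt{340 \cdot 33 + 8 \cdot 189 \left(-5 + 189\right)} = \sqrt{11220 + 8 \cdot 189 \cdot 184} = \sqrt{11220 + 278208} = \sqrt{289428} = 2 \sqrt{72357}$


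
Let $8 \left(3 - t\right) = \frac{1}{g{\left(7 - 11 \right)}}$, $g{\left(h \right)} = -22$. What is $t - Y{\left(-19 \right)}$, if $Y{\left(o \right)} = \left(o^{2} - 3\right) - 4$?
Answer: $- \frac{61775}{176} \approx -350.99$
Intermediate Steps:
$Y{\left(o \right)} = -7 + o^{2}$ ($Y{\left(o \right)} = \left(-3 + o^{2}\right) - 4 = -7 + o^{2}$)
$t = \frac{529}{176}$ ($t = 3 - \frac{1}{8 \left(-22\right)} = 3 - - \frac{1}{176} = 3 + \frac{1}{176} = \frac{529}{176} \approx 3.0057$)
$t - Y{\left(-19 \right)} = \frac{529}{176} - \left(-7 + \left(-19\right)^{2}\right) = \frac{529}{176} - \left(-7 + 361\right) = \frac{529}{176} - 354 = - \frac{61775}{176}$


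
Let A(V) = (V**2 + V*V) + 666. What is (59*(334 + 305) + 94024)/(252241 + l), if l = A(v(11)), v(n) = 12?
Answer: 26345/50639 ≈ 0.52025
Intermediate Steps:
A(V) = 666 + 2*V**2 (A(V) = (V**2 + V**2) + 666 = 2*V**2 + 666 = 666 + 2*V**2)
l = 954 (l = 666 + 2*12**2 = 666 + 2*144 = 666 + 288 = 954)
(59*(334 + 305) + 94024)/(252241 + l) = (59*(334 + 305) + 94024)/(252241 + 954) = (59*639 + 94024)/253195 = (37701 + 94024)*(1/253195) = 131725*(1/253195) = 26345/50639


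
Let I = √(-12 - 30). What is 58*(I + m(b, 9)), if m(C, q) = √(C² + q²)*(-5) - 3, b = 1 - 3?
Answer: -174 - 290*√85 + 58*I*√42 ≈ -2847.7 + 375.88*I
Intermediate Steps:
b = -2
m(C, q) = -3 - 5*√(C² + q²) (m(C, q) = -5*√(C² + q²) - 3 = -3 - 5*√(C² + q²))
I = I*√42 (I = √(-42) = I*√42 ≈ 6.4807*I)
58*(I + m(b, 9)) = 58*(I*√42 + (-3 - 5*√((-2)² + 9²))) = 58*(I*√42 + (-3 - 5*√(4 + 81))) = 58*(I*√42 + (-3 - 5*√85)) = 58*(-3 - 5*√85 + I*√42) = -174 - 290*√85 + 58*I*√42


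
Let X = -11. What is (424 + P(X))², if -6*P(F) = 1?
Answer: 6466849/36 ≈ 1.7963e+5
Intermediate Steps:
P(F) = -⅙ (P(F) = -⅙*1 = -⅙)
(424 + P(X))² = (424 - ⅙)² = (2543/6)² = 6466849/36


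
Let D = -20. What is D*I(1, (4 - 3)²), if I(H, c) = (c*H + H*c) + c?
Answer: -60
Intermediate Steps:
I(H, c) = c + 2*H*c (I(H, c) = (H*c + H*c) + c = 2*H*c + c = c + 2*H*c)
D*I(1, (4 - 3)²) = -20*(4 - 3)²*(1 + 2*1) = -20*1²*(1 + 2) = -20*3 = -60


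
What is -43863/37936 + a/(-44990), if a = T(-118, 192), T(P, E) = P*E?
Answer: -556959177/853370320 ≈ -0.65266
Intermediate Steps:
T(P, E) = E*P
a = -22656 (a = 192*(-118) = -22656)
-43863/37936 + a/(-44990) = -43863/37936 - 22656/(-44990) = -43863*1/37936 - 22656*(-1/44990) = -43863/37936 + 11328/22495 = -556959177/853370320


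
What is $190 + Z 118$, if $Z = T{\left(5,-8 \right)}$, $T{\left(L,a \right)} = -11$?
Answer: $-1108$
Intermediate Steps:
$Z = -11$
$190 + Z 118 = 190 - 1298 = -1108$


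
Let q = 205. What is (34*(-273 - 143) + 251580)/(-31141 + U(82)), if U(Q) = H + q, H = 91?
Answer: -237436/30845 ≈ -7.6977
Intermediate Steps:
U(Q) = 296 (U(Q) = 91 + 205 = 296)
(34*(-273 - 143) + 251580)/(-31141 + U(82)) = (34*(-273 - 143) + 251580)/(-31141 + 296) = (34*(-416) + 251580)/(-30845) = (-14144 + 251580)*(-1/30845) = 237436*(-1/30845) = -237436/30845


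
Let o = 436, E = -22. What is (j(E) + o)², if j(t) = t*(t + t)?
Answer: 1971216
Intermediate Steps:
j(t) = 2*t² (j(t) = t*(2*t) = 2*t²)
(j(E) + o)² = (2*(-22)² + 436)² = (2*484 + 436)² = (968 + 436)² = 1404² = 1971216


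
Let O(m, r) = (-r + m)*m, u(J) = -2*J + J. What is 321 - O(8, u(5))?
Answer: 217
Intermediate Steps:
u(J) = -J
O(m, r) = m*(m - r) (O(m, r) = (m - r)*m = m*(m - r))
321 - O(8, u(5)) = 321 - 8*(8 - (-1)*5) = 321 - 8*(8 - 1*(-5)) = 321 - 8*(8 + 5) = 321 - 8*13 = 321 - 1*104 = 321 - 104 = 217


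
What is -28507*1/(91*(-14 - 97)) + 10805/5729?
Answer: 272457908/57868629 ≈ 4.7082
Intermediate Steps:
-28507*1/(91*(-14 - 97)) + 10805/5729 = -28507/(91*(-111)) + 10805*(1/5729) = -28507/(-10101) + 10805/5729 = -28507*(-1/10101) + 10805/5729 = 28507/10101 + 10805/5729 = 272457908/57868629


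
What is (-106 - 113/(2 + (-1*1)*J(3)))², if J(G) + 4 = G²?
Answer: 42025/9 ≈ 4669.4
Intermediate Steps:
J(G) = -4 + G²
(-106 - 113/(2 + (-1*1)*J(3)))² = (-106 - 113/(2 + (-1*1)*(-4 + 3²)))² = (-106 - 113/(2 - (-4 + 9)))² = (-106 - 113/(2 - 1*5))² = (-106 - 113/(2 - 5))² = (-106 - 113/(-3))² = (-106 - 113*(-⅓))² = (-106 + 113/3)² = (-205/3)² = 42025/9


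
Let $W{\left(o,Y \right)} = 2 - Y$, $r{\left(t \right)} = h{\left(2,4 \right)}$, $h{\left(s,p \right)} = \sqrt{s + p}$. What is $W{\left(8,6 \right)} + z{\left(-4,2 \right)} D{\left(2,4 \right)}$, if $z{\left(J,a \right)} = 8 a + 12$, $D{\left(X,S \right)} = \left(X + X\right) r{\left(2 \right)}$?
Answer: $-4 + 112 \sqrt{6} \approx 270.34$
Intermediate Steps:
$h{\left(s,p \right)} = \sqrt{p + s}$
$r{\left(t \right)} = \sqrt{6}$ ($r{\left(t \right)} = \sqrt{4 + 2} = \sqrt{6}$)
$D{\left(X,S \right)} = 2 X \sqrt{6}$ ($D{\left(X,S \right)} = \left(X + X\right) \sqrt{6} = 2 X \sqrt{6}$)
$z{\left(J,a \right)} = 12 + 8 a$
$W{\left(8,6 \right)} + z{\left(-4,2 \right)} D{\left(2,4 \right)} = \left(2 - 6\right) + \left(12 + 8 \cdot 2\right) 2 \cdot 2 \sqrt{6} = \left(2 - 6\right) + \left(12 + 16\right) 4 \sqrt{6} = -4 + 28 \cdot 4 \sqrt{6} = -4 + 112 \sqrt{6}$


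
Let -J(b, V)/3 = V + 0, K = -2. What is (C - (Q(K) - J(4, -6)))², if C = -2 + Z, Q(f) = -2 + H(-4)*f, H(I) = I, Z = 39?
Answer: 2401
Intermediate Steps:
Q(f) = -2 - 4*f
J(b, V) = -3*V (J(b, V) = -3*(V + 0) = -3*V)
C = 37 (C = -2 + 39 = 37)
(C - (Q(K) - J(4, -6)))² = (37 - ((-2 - 4*(-2)) - (-3)*(-6)))² = (37 - ((-2 + 8) - 1*18))² = (37 - (6 - 18))² = (37 - 1*(-12))² = (37 + 12)² = 49² = 2401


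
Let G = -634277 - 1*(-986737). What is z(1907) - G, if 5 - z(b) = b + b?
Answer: -356269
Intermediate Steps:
z(b) = 5 - 2*b (z(b) = 5 - (b + b) = 5 - 2*b)
G = 352460 (G = -634277 + 986737 = 352460)
z(1907) - G = (5 - 2*1907) - 1*352460 = (5 - 3814) - 352460 = -3809 - 352460 = -356269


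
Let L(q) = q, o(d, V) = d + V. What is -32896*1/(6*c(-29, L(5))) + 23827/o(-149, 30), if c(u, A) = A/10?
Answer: -3986105/357 ≈ -11166.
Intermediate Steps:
o(d, V) = V + d
c(u, A) = A/10 (c(u, A) = A*(⅒) = A/10)
-32896*1/(6*c(-29, L(5))) + 23827/o(-149, 30) = -32896/(((⅒)*5)*6) + 23827/(30 - 149) = -32896/((½)*6) + 23827/(-119) = -32896/3 + 23827*(-1/119) = -32896*⅓ - 23827/119 = -32896/3 - 23827/119 = -3986105/357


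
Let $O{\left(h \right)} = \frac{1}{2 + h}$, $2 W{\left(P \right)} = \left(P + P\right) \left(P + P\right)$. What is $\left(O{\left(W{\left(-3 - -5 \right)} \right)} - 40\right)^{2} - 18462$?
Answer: $- \frac{1686999}{100} \approx -16870.0$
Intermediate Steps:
$W{\left(P \right)} = 2 P^{2}$ ($W{\left(P \right)} = \frac{\left(P + P\right) \left(P + P\right)}{2} = \frac{2 P 2 P}{2} = \frac{4 P^{2}}{2} = 2 P^{2}$)
$\left(O{\left(W{\left(-3 - -5 \right)} \right)} - 40\right)^{2} - 18462 = \left(\frac{1}{2 + 2 \left(-3 - -5\right)^{2}} - 40\right)^{2} - 18462 = \left(\frac{1}{2 + 2 \left(-3 + 5\right)^{2}} - 40\right)^{2} - 18462 = \left(\frac{1}{2 + 2 \cdot 2^{2}} - 40\right)^{2} - 18462 = \left(\frac{1}{2 + 2 \cdot 4} - 40\right)^{2} - 18462 = \left(\frac{1}{2 + 8} - 40\right)^{2} - 18462 = \left(\frac{1}{10} - 40\right)^{2} - 18462 = \left(- \frac{399}{10}\right)^{2} - 18462 = \frac{159201}{100} - 18462 = - \frac{1686999}{100}$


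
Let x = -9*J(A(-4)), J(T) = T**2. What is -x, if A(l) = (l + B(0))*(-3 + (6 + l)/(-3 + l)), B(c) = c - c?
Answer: 76176/49 ≈ 1554.6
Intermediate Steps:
B(c) = 0
A(l) = l*(-3 + (6 + l)/(-3 + l)) (A(l) = (l + 0)*(-3 + (6 + l)/(-3 + l)) = l*(-3 + (6 + l)/(-3 + l)))
x = -76176/49 (x = -9*16*(15 - 2*(-4))**2/(-3 - 4)**2 = -9*16*(15 + 8)**2/49 = -9*(-4*(-1/7)*23)**2 = -9*(92/7)**2 = -9*8464/49 = -76176/49 ≈ -1554.6)
-x = -1*(-76176/49) = 76176/49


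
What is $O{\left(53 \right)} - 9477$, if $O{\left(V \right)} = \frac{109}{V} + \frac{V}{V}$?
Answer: $- \frac{502119}{53} \approx -9473.9$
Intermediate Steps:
$O{\left(V \right)} = 1 + \frac{109}{V}$ ($O{\left(V \right)} = \frac{109}{V} + 1 = 1 + \frac{109}{V}$)
$O{\left(53 \right)} - 9477 = \frac{109 + 53}{53} - 9477 = \frac{1}{53} \cdot 162 - 9477 = \frac{162}{53} - 9477 = - \frac{502119}{53}$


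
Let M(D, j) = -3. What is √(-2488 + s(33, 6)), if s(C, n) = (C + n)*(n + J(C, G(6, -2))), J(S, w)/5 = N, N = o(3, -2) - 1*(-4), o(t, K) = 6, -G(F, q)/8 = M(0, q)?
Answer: 4*I*√19 ≈ 17.436*I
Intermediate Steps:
G(F, q) = 24 (G(F, q) = -8*(-3) = 24)
N = 10 (N = 6 - 1*(-4) = 6 + 4 = 10)
J(S, w) = 50 (J(S, w) = 5*10 = 50)
s(C, n) = (50 + n)*(C + n) (s(C, n) = (C + n)*(n + 50) = (C + n)*(50 + n) = (50 + n)*(C + n))
√(-2488 + s(33, 6)) = √(-2488 + (6² + 50*33 + 50*6 + 33*6)) = √(-2488 + (36 + 1650 + 300 + 198)) = √(-2488 + 2184) = √(-304) = 4*I*√19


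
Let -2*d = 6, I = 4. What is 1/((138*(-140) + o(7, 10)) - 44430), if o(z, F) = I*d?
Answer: -1/63762 ≈ -1.5683e-5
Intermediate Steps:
d = -3 (d = -½*6 = -3)
o(z, F) = -12 (o(z, F) = 4*(-3) = -12)
1/((138*(-140) + o(7, 10)) - 44430) = 1/((138*(-140) - 12) - 44430) = 1/((-19320 - 12) - 44430) = 1/(-19332 - 44430) = 1/(-63762) = -1/63762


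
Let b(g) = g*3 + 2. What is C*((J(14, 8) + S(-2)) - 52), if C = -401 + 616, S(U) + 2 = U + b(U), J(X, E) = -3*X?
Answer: -21930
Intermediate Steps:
b(g) = 2 + 3*g (b(g) = 3*g + 2 = 2 + 3*g)
S(U) = 4*U (S(U) = -2 + (U + (2 + 3*U)) = -2 + (2 + 4*U) = 4*U)
C = 215
C*((J(14, 8) + S(-2)) - 52) = 215*((-3*14 + 4*(-2)) - 52) = 215*((-42 - 8) - 52) = 215*(-50 - 52) = 215*(-102) = -21930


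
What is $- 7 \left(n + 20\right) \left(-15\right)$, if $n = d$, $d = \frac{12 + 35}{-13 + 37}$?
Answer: $\frac{18445}{8} \approx 2305.6$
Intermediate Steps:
$d = \frac{47}{24} \approx 1.9583$
$n = \frac{47}{24} \approx 1.9583$
$- 7 \left(n + 20\right) \left(-15\right) = - 7 \left(\frac{47}{24} + 20\right) \left(-15\right) = \left(-7\right) \frac{527}{24} \left(-15\right) = \left(- \frac{3689}{24}\right) \left(-15\right) = \frac{18445}{8}$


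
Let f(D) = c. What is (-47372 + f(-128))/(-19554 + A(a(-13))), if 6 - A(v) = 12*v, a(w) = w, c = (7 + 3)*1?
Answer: 23681/9696 ≈ 2.4423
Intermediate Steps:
c = 10 (c = 10*1 = 10)
f(D) = 10
A(v) = 6 - 12*v
(-47372 + f(-128))/(-19554 + A(a(-13))) = (-47372 + 10)/(-19554 + (6 - 12*(-13))) = -47362/(-19554 + (6 + 156)) = -47362/(-19554 + 162) = -47362/(-19392) = -47362*(-1/19392) = 23681/9696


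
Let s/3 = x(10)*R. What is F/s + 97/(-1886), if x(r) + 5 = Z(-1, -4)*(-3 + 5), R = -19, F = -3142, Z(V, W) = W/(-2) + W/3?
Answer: -5946085/394174 ≈ -15.085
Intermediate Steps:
Z(V, W) = -W/6 (Z(V, W) = W*(-½) + W*(⅓) = -W/2 + W/3 = -W/6)
x(r) = -11/3 (x(r) = -5 + (-⅙*(-4))*(-3 + 5) = -5 + (⅔)*2 = -5 + 4/3 = -11/3)
s = 209 (s = 3*(-11/3*(-19)) = 3*(209/3) = 209)
F/s + 97/(-1886) = -3142/209 + 97/(-1886) = -3142*1/209 + 97*(-1/1886) = -3142/209 - 97/1886 = -5946085/394174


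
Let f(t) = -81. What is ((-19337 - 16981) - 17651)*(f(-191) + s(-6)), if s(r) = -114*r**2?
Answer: 225860265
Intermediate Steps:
((-19337 - 16981) - 17651)*(f(-191) + s(-6)) = ((-19337 - 16981) - 17651)*(-81 - 114*(-6)**2) = (-36318 - 17651)*(-81 - 114*36) = -53969*(-81 - 4104) = -53969*(-4185) = 225860265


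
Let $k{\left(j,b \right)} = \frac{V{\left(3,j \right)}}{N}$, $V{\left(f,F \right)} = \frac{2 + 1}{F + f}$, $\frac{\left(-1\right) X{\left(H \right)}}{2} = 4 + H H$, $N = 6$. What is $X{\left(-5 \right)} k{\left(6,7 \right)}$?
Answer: $- \frac{29}{9} \approx -3.2222$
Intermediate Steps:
$X{\left(H \right)} = -8 - 2 H^{2}$ ($X{\left(H \right)} = - 2 \left(4 + H H\right) = - 2 \left(4 + H^{2}\right) = -8 - 2 H^{2}$)
$V{\left(f,F \right)} = \frac{3}{F + f}$
$k{\left(j,b \right)} = \frac{1}{2 \left(3 + j\right)}$ ($k{\left(j,b \right)} = \frac{3 \frac{1}{j + 3}}{6} = \frac{3}{3 + j} \frac{1}{6} = \frac{1}{2 \left(3 + j\right)}$)
$X{\left(-5 \right)} k{\left(6,7 \right)} = \left(-8 - 2 \left(-5\right)^{2}\right) \frac{1}{2 \left(3 + 6\right)} = \left(-8 - 50\right) \frac{1}{2 \cdot 9} = \left(-8 - 50\right) \frac{1}{2} \cdot \frac{1}{9} = \left(-58\right) \frac{1}{18} = - \frac{29}{9}$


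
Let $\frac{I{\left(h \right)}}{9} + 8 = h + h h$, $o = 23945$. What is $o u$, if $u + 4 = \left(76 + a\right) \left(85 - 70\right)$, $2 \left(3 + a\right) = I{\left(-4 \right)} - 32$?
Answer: $26842345$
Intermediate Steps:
$I{\left(h \right)} = -72 + 9 h + 9 h^{2}$ ($I{\left(h \right)} = -72 + 9 \left(h + h h\right) = -72 + 9 \left(h + h^{2}\right) = -72 + \left(9 h + 9 h^{2}\right) = -72 + 9 h + 9 h^{2}$)
$a = -1$ ($a = -3 + \frac{\left(-72 + 9 \left(-4\right) + 9 \left(-4\right)^{2}\right) - 32}{2} = -3 + \frac{\left(-72 - 36 + 9 \cdot 16\right) - 32}{2} = -3 + \frac{\left(-72 - 36 + 144\right) - 32}{2} = -3 + \frac{36 - 32}{2} = -3 + \frac{1}{2} \cdot 4 = -3 + 2 = -1$)
$u = 1121$ ($u = -4 + \left(76 - 1\right) \left(85 - 70\right) = -4 + 75 \left(85 - 70\right) = -4 + 75 \cdot 15 = -4 + 1125 = 1121$)
$o u = 23945 \cdot 1121 = 26842345$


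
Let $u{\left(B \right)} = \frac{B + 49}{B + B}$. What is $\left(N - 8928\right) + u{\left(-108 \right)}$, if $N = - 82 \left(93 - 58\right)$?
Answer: $- \frac{2548309}{216} \approx -11798.0$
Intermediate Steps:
$u{\left(B \right)} = \frac{49 + B}{2 B}$
$N = -2870$ ($N = \left(-82\right) 35 = -2870$)
$\left(N - 8928\right) + u{\left(-108 \right)} = \left(-2870 - 8928\right) + \frac{49 - 108}{2 \left(-108\right)} = -11798 + \frac{1}{2} \left(- \frac{1}{108}\right) \left(-59\right) = -11798 + \frac{59}{216} = - \frac{2548309}{216}$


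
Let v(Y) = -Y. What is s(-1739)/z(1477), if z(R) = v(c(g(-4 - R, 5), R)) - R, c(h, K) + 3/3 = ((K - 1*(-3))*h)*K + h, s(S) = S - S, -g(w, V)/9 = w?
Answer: 0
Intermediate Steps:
g(w, V) = -9*w
s(S) = 0
c(h, K) = -1 + h + K*h*(3 + K) (c(h, K) = -1 + (((K - 1*(-3))*h)*K + h) = -1 + (((K + 3)*h)*K + h) = -1 + (((3 + K)*h)*K + h) = -1 + ((h*(3 + K))*K + h) = -1 + (K*h*(3 + K) + h) = -1 + (h + K*h*(3 + K)) = -1 + h + K*h*(3 + K))
z(R) = -35 - 10*R - R**2*(36 + 9*R) - 3*R*(36 + 9*R) (z(R) = -(-1 - 9*(-4 - R) + (-9*(-4 - R))*R**2 + 3*R*(-9*(-4 - R))) - R = -(-1 + (36 + 9*R) + (36 + 9*R)*R**2 + 3*R*(36 + 9*R)) - R = -(-1 + (36 + 9*R) + R**2*(36 + 9*R) + 3*R*(36 + 9*R)) - R = -(35 + 9*R + R**2*(36 + 9*R) + 3*R*(36 + 9*R)) - R = (-35 - 9*R - R**2*(36 + 9*R) - 3*R*(36 + 9*R)) - R = -35 - 10*R - R**2*(36 + 9*R) - 3*R*(36 + 9*R))
s(-1739)/z(1477) = 0/(-35 - 118*1477 - 63*1477**2 - 9*1477**3) = 0/(-35 - 174286 - 63*2181529 - 9*3222118333) = 0/(-35 - 174286 - 137436327 - 28999064997) = 0/(-29136675645) = 0*(-1/29136675645) = 0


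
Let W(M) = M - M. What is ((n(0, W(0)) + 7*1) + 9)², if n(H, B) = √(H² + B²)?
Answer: 256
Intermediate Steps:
W(M) = 0
n(H, B) = √(B² + H²)
((n(0, W(0)) + 7*1) + 9)² = ((√(0² + 0²) + 7*1) + 9)² = ((√(0 + 0) + 7) + 9)² = ((√0 + 7) + 9)² = ((0 + 7) + 9)² = (7 + 9)² = 16² = 256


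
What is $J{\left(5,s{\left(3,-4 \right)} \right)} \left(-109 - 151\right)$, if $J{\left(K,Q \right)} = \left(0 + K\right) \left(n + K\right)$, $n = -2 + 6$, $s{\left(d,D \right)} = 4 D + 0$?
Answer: $-11700$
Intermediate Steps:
$s{\left(d,D \right)} = 4 D$
$n = 4$
$J{\left(K,Q \right)} = K \left(4 + K\right)$ ($J{\left(K,Q \right)} = \left(0 + K\right) \left(4 + K\right) = K \left(4 + K\right)$)
$J{\left(5,s{\left(3,-4 \right)} \right)} \left(-109 - 151\right) = 5 \left(4 + 5\right) \left(-109 - 151\right) = 5 \cdot 9 \left(-260\right) = 45 \left(-260\right) = -11700$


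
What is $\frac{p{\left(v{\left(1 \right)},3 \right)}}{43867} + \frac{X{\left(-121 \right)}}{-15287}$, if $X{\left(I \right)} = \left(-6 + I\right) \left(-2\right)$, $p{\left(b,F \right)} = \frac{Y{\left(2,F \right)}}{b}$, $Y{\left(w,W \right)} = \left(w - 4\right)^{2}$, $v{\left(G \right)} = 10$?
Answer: $- \frac{55680516}{3352974145} \approx -0.016606$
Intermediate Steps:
$Y{\left(w,W \right)} = \left(-4 + w\right)^{2}$
$p{\left(b,F \right)} = \frac{4}{b}$ ($p{\left(b,F \right)} = \frac{\left(-4 + 2\right)^{2}}{b} = \frac{\left(-2\right)^{2}}{b} = \frac{4}{b}$)
$X{\left(I \right)} = 12 - 2 I$
$\frac{p{\left(v{\left(1 \right)},3 \right)}}{43867} + \frac{X{\left(-121 \right)}}{-15287} = \frac{4 \cdot \frac{1}{10}}{43867} + \frac{12 - -242}{-15287} = 4 \cdot \frac{1}{10} \cdot \frac{1}{43867} + \left(12 + 242\right) \left(- \frac{1}{15287}\right) = \frac{2}{5} \cdot \frac{1}{43867} + 254 \left(- \frac{1}{15287}\right) = \frac{2}{219335} - \frac{254}{15287} = - \frac{55680516}{3352974145}$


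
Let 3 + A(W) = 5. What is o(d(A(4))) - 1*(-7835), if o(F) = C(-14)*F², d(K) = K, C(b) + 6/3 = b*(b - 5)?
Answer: 8891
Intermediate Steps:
A(W) = 2 (A(W) = -3 + 5 = 2)
C(b) = -2 + b*(-5 + b) (C(b) = -2 + b*(b - 5) = -2 + b*(-5 + b))
o(F) = 264*F² (o(F) = (-2 + (-14)² - 5*(-14))*F² = (-2 + 196 + 70)*F² = 264*F²)
o(d(A(4))) - 1*(-7835) = 264*2² - 1*(-7835) = 264*4 + 7835 = 1056 + 7835 = 8891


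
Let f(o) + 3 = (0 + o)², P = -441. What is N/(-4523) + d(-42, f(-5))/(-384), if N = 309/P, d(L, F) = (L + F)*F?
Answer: 4063711/3546032 ≈ 1.1460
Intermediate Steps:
f(o) = -3 + o² (f(o) = -3 + (0 + o)² = -3 + o²)
d(L, F) = F*(F + L) (d(L, F) = (F + L)*F = F*(F + L))
N = -103/147 (N = 309/(-441) = 309*(-1/441) = -103/147 ≈ -0.70068)
N/(-4523) + d(-42, f(-5))/(-384) = -103/147/(-4523) + ((-3 + (-5)²)*((-3 + (-5)²) - 42))/(-384) = -103/147*(-1/4523) + ((-3 + 25)*((-3 + 25) - 42))*(-1/384) = 103/664881 + (22*(22 - 42))*(-1/384) = 103/664881 + (22*(-20))*(-1/384) = 103/664881 - 440*(-1/384) = 103/664881 + 55/48 = 4063711/3546032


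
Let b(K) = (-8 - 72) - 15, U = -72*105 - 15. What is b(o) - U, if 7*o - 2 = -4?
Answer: 7480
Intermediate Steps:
o = -2/7 (o = 2/7 + (⅐)*(-4) = 2/7 - 4/7 = -2/7 ≈ -0.28571)
U = -7575 (U = -7560 - 15 = -7575)
b(K) = -95 (b(K) = -80 - 15 = -95)
b(o) - U = -95 - 1*(-7575) = -95 + 7575 = 7480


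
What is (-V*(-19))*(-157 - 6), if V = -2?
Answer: 6194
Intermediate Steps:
(-V*(-19))*(-157 - 6) = (-1*(-2)*(-19))*(-157 - 6) = (2*(-19))*(-163) = -38*(-163) = 6194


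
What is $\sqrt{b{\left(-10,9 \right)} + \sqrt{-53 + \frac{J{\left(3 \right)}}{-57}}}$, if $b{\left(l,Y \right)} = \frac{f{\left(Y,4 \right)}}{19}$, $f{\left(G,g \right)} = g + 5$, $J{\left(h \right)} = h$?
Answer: $\frac{\sqrt{171 + 228 i \sqrt{133}}}{19} \approx 1.9714 + 1.8474 i$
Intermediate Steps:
$f{\left(G,g \right)} = 5 + g$
$b{\left(l,Y \right)} = \frac{9}{19}$ ($b{\left(l,Y \right)} = \frac{5 + 4}{19} = 9 \cdot \frac{1}{19} = \frac{9}{19}$)
$\sqrt{b{\left(-10,9 \right)} + \sqrt{-53 + \frac{J{\left(3 \right)}}{-57}}} = \sqrt{\frac{9}{19} + \sqrt{-53 + \frac{3}{-57}}} = \sqrt{\frac{9}{19} + \sqrt{-53 + 3 \left(- \frac{1}{57}\right)}} = \sqrt{\frac{9}{19} + \sqrt{-53 - \frac{1}{19}}} = \sqrt{\frac{9}{19} + \sqrt{- \frac{1008}{19}}} = \sqrt{\frac{9}{19} + \frac{12 i \sqrt{133}}{19}}$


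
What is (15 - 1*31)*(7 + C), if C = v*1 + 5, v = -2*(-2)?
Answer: -256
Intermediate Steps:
v = 4
C = 9 (C = 4*1 + 5 = 4 + 5 = 9)
(15 - 1*31)*(7 + C) = (15 - 1*31)*(7 + 9) = (15 - 31)*16 = -16*16 = -256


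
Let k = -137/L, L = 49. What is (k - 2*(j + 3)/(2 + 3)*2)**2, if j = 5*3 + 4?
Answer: 24970009/60025 ≈ 415.99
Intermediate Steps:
j = 19 (j = 15 + 4 = 19)
k = -137/49 ≈ -2.7959
(k - 2*(j + 3)/(2 + 3)*2)**2 = (-137/49 - 2*(19 + 3)/(2 + 3)*2)**2 = (-137/49 - 44/5*2)**2 = (-137/49 - 88/5)**2 = (-4997/245)**2 = 24970009/60025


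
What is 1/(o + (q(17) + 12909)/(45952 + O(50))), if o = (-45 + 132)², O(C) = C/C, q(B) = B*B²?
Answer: 45953/347836079 ≈ 0.00013211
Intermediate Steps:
q(B) = B³
O(C) = 1
o = 7569 (o = 87² = 7569)
1/(o + (q(17) + 12909)/(45952 + O(50))) = 1/(7569 + (17³ + 12909)/(45952 + 1)) = 1/(7569 + (4913 + 12909)/45953) = 1/(7569 + 17822*(1/45953)) = 1/(7569 + 17822/45953) = 1/(347836079/45953) = 45953/347836079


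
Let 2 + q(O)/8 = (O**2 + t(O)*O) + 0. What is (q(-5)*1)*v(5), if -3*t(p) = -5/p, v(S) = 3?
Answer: 592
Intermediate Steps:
t(p) = 5/(3*p) (t(p) = -(-5)/(3*p) = 5/(3*p))
q(O) = -8/3 + 8*O**2 (q(O) = -16 + 8*((O**2 + (5/(3*O))*O) + 0) = -16 + 8*((O**2 + 5/3) + 0) = -16 + 8*((5/3 + O**2) + 0) = -16 + 8*(5/3 + O**2) = -16 + (40/3 + 8*O**2) = -8/3 + 8*O**2)
(q(-5)*1)*v(5) = ((-8/3 + 8*(-5)**2)*1)*3 = ((-8/3 + 8*25)*1)*3 = ((-8/3 + 200)*1)*3 = ((592/3)*1)*3 = (592/3)*3 = 592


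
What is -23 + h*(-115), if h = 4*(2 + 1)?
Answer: -1403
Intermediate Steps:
h = 12 (h = 4*3 = 12)
-23 + h*(-115) = -23 + 12*(-115) = -23 - 1380 = -1403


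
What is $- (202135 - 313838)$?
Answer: $111703$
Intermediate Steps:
$- (202135 - 313838) = \left(-1\right) \left(-111703\right) = 111703$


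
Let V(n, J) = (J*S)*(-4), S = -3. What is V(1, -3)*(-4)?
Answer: 144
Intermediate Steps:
V(n, J) = 12*J (V(n, J) = (J*(-3))*(-4) = -3*J*(-4) = 12*J)
V(1, -3)*(-4) = (12*(-3))*(-4) = -36*(-4) = 144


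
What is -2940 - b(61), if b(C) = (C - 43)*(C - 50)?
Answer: -3138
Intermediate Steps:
b(C) = (-50 + C)*(-43 + C) (b(C) = (-43 + C)*(-50 + C) = (-50 + C)*(-43 + C))
-2940 - b(61) = -2940 - (2150 + 61**2 - 93*61) = -2940 - (2150 + 3721 - 5673) = -2940 - 1*198 = -2940 - 198 = -3138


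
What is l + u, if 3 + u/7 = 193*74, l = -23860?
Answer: 76093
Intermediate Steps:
u = 99953 (u = -21 + 7*(193*74) = -21 + 7*14282 = -21 + 99974 = 99953)
l + u = -23860 + 99953 = 76093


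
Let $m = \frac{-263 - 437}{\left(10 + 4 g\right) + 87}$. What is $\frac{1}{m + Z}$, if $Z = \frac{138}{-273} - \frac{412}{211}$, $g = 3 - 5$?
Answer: $- \frac{1708889}{17641322} \approx -0.096869$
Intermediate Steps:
$g = -2$ ($g = 3 - 5 = -2$)
$Z = - \frac{47198}{19201}$ ($Z = 138 \left(- \frac{1}{273}\right) - \frac{412}{211} = - \frac{46}{91} - \frac{412}{211} = - \frac{47198}{19201} \approx -2.4581$)
$m = - \frac{700}{89}$ ($m = \frac{-263 - 437}{\left(10 + 4 \left(-2\right)\right) + 87} = - \frac{700}{\left(10 - 8\right) + 87} = - \frac{700}{2 + 87} = - \frac{700}{89} \approx -7.8652$)
$\frac{1}{m + Z} = \frac{1}{- \frac{700}{89} - \frac{47198}{19201}} = \frac{1}{- \frac{17641322}{1708889}} = - \frac{1708889}{17641322}$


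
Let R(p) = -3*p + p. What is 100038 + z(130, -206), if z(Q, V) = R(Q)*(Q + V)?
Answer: 119798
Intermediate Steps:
R(p) = -2*p
z(Q, V) = -2*Q*(Q + V) (z(Q, V) = (-2*Q)*(Q + V) = -2*Q*(Q + V))
100038 + z(130, -206) = 100038 - 2*130*(130 - 206) = 100038 - 2*130*(-76) = 100038 + 19760 = 119798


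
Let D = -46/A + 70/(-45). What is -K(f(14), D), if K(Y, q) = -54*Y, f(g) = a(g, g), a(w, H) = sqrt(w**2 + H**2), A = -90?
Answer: 756*sqrt(2) ≈ 1069.1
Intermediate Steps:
a(w, H) = sqrt(H**2 + w**2)
f(g) = sqrt(2)*sqrt(g**2) (f(g) = sqrt(g**2 + g**2) = sqrt(2*g**2) = sqrt(2)*sqrt(g**2))
D = -47/45 (D = -46/(-90) + 70/(-45) = -46*(-1/90) + 70*(-1/45) = 23/45 - 14/9 = -47/45 ≈ -1.0444)
-K(f(14), D) = -(-54)*sqrt(2)*sqrt(14**2) = -(-54)*sqrt(2)*sqrt(196) = -(-54)*sqrt(2)*14 = -(-54)*14*sqrt(2) = -(-756)*sqrt(2) = 756*sqrt(2)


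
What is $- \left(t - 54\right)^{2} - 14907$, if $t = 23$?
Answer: $-15868$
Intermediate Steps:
$- \left(t - 54\right)^{2} - 14907 = - \left(23 - 54\right)^{2} - 14907 = - \left(-31\right)^{2} - 14907 = \left(-1\right) 961 - 14907 = -961 - 14907 = -15868$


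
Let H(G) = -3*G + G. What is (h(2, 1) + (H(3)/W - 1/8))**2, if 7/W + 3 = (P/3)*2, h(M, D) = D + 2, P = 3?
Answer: 43681/3136 ≈ 13.929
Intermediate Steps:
h(M, D) = 2 + D
W = -7 (W = 7/(-3 + (3/3)*2) = 7/(-3 + (3*(1/3))*2) = 7/(-3 + 1*2) = 7/(-3 + 2) = 7/(-1) = 7*(-1) = -7)
H(G) = -2*G
(h(2, 1) + (H(3)/W - 1/8))**2 = ((2 + 1) + (-2*3/(-7) - 1/8))**2 = (3 + (-6*(-1/7) - 1*1/8))**2 = (3 + (6/7 - 1/8))**2 = (3 + 41/56)**2 = (209/56)**2 = 43681/3136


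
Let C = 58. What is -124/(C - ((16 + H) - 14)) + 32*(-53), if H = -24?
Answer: -33951/20 ≈ -1697.6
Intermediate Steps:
-124/(C - ((16 + H) - 14)) + 32*(-53) = -124/(58 - ((16 - 24) - 14)) + 32*(-53) = -124/(58 - (-8 - 14)) - 1696 = -124/(58 - 1*(-22)) - 1696 = -124/(58 + 22) - 1696 = -124/80 - 1696 = -124*1/80 - 1696 = -31/20 - 1696 = -33951/20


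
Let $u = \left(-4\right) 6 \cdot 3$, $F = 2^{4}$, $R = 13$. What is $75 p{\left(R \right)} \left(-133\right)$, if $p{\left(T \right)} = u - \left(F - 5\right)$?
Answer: $827925$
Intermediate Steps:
$F = 16$
$u = -72$ ($u = \left(-24\right) 3 = -72$)
$p{\left(T \right)} = -83$ ($p{\left(T \right)} = -72 - \left(16 - 5\right) = -72 - 11 = -83$)
$75 p{\left(R \right)} \left(-133\right) = 75 \left(-83\right) \left(-133\right) = \left(-6225\right) \left(-133\right) = 827925$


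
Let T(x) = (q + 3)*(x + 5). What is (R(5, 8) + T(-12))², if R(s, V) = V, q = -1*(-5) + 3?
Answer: 4761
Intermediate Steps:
q = 8 (q = 5 + 3 = 8)
T(x) = 55 + 11*x (T(x) = (8 + 3)*(x + 5) = 11*(5 + x) = 55 + 11*x)
(R(5, 8) + T(-12))² = (8 + (55 + 11*(-12)))² = (8 + (55 - 132))² = (8 - 77)² = (-69)² = 4761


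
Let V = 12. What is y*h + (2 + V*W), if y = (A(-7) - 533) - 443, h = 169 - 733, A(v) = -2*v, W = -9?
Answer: 542462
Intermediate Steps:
h = -564
y = -962 (y = (-2*(-7) - 533) - 443 = (14 - 533) - 443 = -519 - 443 = -962)
y*h + (2 + V*W) = -962*(-564) + (2 + 12*(-9)) = 542568 + (2 - 108) = 542568 - 106 = 542462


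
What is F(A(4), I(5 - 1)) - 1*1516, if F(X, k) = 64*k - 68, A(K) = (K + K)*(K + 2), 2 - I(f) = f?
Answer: -1712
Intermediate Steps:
I(f) = 2 - f
A(K) = 2*K*(2 + K) (A(K) = (2*K)*(2 + K) = 2*K*(2 + K))
F(X, k) = -68 + 64*k
F(A(4), I(5 - 1)) - 1*1516 = (-68 + 64*(2 - (5 - 1))) - 1*1516 = (-68 + 64*(2 - 1*4)) - 1516 = (-68 + 64*(2 - 4)) - 1516 = (-68 + 64*(-2)) - 1516 = (-68 - 128) - 1516 = -196 - 1516 = -1712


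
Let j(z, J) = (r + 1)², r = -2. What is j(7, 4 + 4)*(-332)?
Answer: -332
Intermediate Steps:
j(z, J) = 1 (j(z, J) = (-2 + 1)² = (-1)² = 1)
j(7, 4 + 4)*(-332) = 1*(-332) = -332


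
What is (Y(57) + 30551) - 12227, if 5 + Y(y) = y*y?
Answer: 21568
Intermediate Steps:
Y(y) = -5 + y² (Y(y) = -5 + y*y = -5 + y²)
(Y(57) + 30551) - 12227 = ((-5 + 57²) + 30551) - 12227 = ((-5 + 3249) + 30551) - 12227 = (3244 + 30551) - 12227 = 33795 - 12227 = 21568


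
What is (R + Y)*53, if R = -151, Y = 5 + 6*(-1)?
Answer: -8056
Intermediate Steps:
Y = -1 (Y = 5 - 6 = -1)
(R + Y)*53 = (-151 - 1)*53 = -152*53 = -8056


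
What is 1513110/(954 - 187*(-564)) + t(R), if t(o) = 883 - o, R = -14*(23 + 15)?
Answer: 25350040/17737 ≈ 1429.2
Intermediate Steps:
R = -532 (R = -14*38 = -532)
1513110/(954 - 187*(-564)) + t(R) = 1513110/(954 - 187*(-564)) + (883 - 1*(-532)) = 1513110/(954 + 105468) + (883 + 532) = 1513110/106422 + 1415 = 1513110*(1/106422) + 1415 = 252185/17737 + 1415 = 25350040/17737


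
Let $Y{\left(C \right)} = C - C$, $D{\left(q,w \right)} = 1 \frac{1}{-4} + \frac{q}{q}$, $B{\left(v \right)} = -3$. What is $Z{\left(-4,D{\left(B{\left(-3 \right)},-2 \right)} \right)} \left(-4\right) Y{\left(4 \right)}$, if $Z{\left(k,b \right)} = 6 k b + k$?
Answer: $0$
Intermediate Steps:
$D{\left(q,w \right)} = \frac{3}{4}$ ($D{\left(q,w \right)} = 1 \left(- \frac{1}{4}\right) + 1 = - \frac{1}{4} + 1 = \frac{3}{4}$)
$Z{\left(k,b \right)} = k + 6 b k$ ($Z{\left(k,b \right)} = 6 b k + k = k + 6 b k$)
$Y{\left(C \right)} = 0$
$Z{\left(-4,D{\left(B{\left(-3 \right)},-2 \right)} \right)} \left(-4\right) Y{\left(4 \right)} = - 4 \left(1 + 6 \cdot \frac{3}{4}\right) \left(-4\right) 0 = - 4 \left(1 + \frac{9}{2}\right) \left(-4\right) 0 = \left(-4\right) \frac{11}{2} \left(-4\right) 0 = \left(-22\right) \left(-4\right) 0 = 88 \cdot 0 = 0$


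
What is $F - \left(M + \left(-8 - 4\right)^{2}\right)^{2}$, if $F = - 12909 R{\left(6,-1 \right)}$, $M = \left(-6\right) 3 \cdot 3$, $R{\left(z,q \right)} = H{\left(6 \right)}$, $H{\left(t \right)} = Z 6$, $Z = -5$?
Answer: $379170$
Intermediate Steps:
$H{\left(t \right)} = -30$ ($H{\left(t \right)} = \left(-5\right) 6 = -30$)
$R{\left(z,q \right)} = -30$
$M = -54$ ($M = \left(-18\right) 3 = -54$)
$F = 387270$ ($F = \left(-12909\right) \left(-30\right) = 387270$)
$F - \left(M + \left(-8 - 4\right)^{2}\right)^{2} = 387270 - \left(-54 + \left(-8 - 4\right)^{2}\right)^{2} = 387270 - \left(-54 + \left(-12\right)^{2}\right)^{2} = 387270 - \left(-54 + 144\right)^{2} = 387270 - 90^{2} = 387270 - 8100 = 379170$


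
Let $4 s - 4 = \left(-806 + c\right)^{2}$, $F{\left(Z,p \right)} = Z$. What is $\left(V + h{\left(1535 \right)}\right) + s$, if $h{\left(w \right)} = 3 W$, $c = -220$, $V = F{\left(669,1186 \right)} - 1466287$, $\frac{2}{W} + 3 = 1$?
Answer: $-1202451$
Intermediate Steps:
$W = -1$ ($W = \frac{2}{-3 + 1} = \frac{2}{-2} = 2 \left(- \frac{1}{2}\right) = -1$)
$V = -1465618$ ($V = 669 - 1466287 = -1465618$)
$h{\left(w \right)} = -3$ ($h{\left(w \right)} = 3 \left(-1\right) = -3$)
$s = 263170$ ($s = 1 + \frac{\left(-806 - 220\right)^{2}}{4} = 1 + \frac{\left(-1026\right)^{2}}{4} = 1 + \frac{1}{4} \cdot 1052676 = 1 + 263169 = 263170$)
$\left(V + h{\left(1535 \right)}\right) + s = \left(-1465618 - 3\right) + 263170 = -1465621 + 263170 = -1202451$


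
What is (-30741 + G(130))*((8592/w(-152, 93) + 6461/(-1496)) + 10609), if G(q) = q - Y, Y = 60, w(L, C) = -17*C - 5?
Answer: -385663391346573/1186328 ≈ -3.2509e+8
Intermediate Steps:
w(L, C) = -5 - 17*C
G(q) = -60 + q (G(q) = q - 1*60 = q - 60 = -60 + q)
(-30741 + G(130))*((8592/w(-152, 93) + 6461/(-1496)) + 10609) = (-30741 + (-60 + 130))*((8592/(-5 - 17*93) + 6461/(-1496)) + 10609) = (-30741 + 70)*((8592/(-5 - 1581) + 6461*(-1/1496)) + 10609) = -30671*((8592/(-1586) - 6461/1496) + 10609) = -30671*((8592*(-1/1586) - 6461/1496) + 10609) = -30671*((-4296/793 - 6461/1496) + 10609) = -30671*(-11550389/1186328 + 10609) = -30671*12574203363/1186328 = -385663391346573/1186328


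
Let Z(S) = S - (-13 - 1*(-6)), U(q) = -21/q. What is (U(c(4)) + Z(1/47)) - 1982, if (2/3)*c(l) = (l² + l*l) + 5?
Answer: -3435146/1739 ≈ -1975.4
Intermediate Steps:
c(l) = 15/2 + 3*l² (c(l) = 3*((l² + l*l) + 5)/2 = 3*((l² + l²) + 5)/2 = 3*(2*l² + 5)/2 = 3*(5 + 2*l²)/2 = 15/2 + 3*l²)
Z(S) = 7 + S (Z(S) = S - (-13 + 6) = S - 1*(-7) = S + 7 = 7 + S)
(U(c(4)) + Z(1/47)) - 1982 = (-21/(15/2 + 3*4²) + (7 + 1/47)) - 1982 = (-21/(15/2 + 3*16) + (7 + 1/47)) - 1982 = (-21/(15/2 + 48) + 330/47) - 1982 = (-21/111/2 + 330/47) - 1982 = (-21*2/111 + 330/47) - 1982 = (-14/37 + 330/47) - 1982 = 11552/1739 - 1982 = -3435146/1739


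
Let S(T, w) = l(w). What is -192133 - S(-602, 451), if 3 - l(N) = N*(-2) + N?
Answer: -192587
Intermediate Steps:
l(N) = 3 + N (l(N) = 3 - (N*(-2) + N) = 3 - (-2*N + N) = 3 - (-1)*N = 3 + N)
S(T, w) = 3 + w
-192133 - S(-602, 451) = -192133 - (3 + 451) = -192133 - 1*454 = -192133 - 454 = -192587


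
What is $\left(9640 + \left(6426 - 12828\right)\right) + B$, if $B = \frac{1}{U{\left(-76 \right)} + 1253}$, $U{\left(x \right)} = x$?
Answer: $\frac{3811127}{1177} \approx 3238.0$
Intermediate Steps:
$B = \frac{1}{1177}$ ($B = \frac{1}{-76 + 1253} = \frac{1}{1177} \approx 0.00084962$)
$\left(9640 + \left(6426 - 12828\right)\right) + B = \left(9640 + \left(6426 - 12828\right)\right) + \frac{1}{1177} = \left(9640 - 6402\right) + \frac{1}{1177} = 3238 + \frac{1}{1177} = \frac{3811127}{1177}$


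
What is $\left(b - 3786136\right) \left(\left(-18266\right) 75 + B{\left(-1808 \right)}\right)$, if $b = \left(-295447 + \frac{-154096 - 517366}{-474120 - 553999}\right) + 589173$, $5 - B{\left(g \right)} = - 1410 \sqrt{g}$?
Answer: $\frac{4918941511617066960}{1028119} - \frac{20251053966049920 i \sqrt{113}}{1028119} \approx 4.7844 \cdot 10^{12} - 2.0938 \cdot 10^{11} i$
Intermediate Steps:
$B{\left(g \right)} = 5 + 1410 \sqrt{g}$ ($B{\left(g \right)} = 5 - - 1410 \sqrt{g} = 5 + 1410 \sqrt{g}$)
$b = \frac{301985952856}{1028119}$ ($b = \left(-295447 - \frac{671462}{-1028119}\right) + 589173 = \left(-295447 - - \frac{671462}{1028119}\right) + 589173 = \left(-295447 + \frac{671462}{1028119}\right) + 589173 = - \frac{303754002731}{1028119} + 589173 = \frac{301985952856}{1028119} \approx 2.9373 \cdot 10^{5}$)
$\left(b - 3786136\right) \left(\left(-18266\right) 75 + B{\left(-1808 \right)}\right) = \left(\frac{301985952856}{1028119} - 3786136\right) \left(\left(-18266\right) 75 + \left(5 + 1410 \sqrt{-1808}\right)\right) = - \frac{3590612405328 \left(-1369950 + \left(5 + 1410 \cdot 4 i \sqrt{113}\right)\right)}{1028119} = - \frac{3590612405328 \left(-1369950 + \left(5 + 5640 i \sqrt{113}\right)\right)}{1028119} = - \frac{3590612405328 \left(-1369945 + 5640 i \sqrt{113}\right)}{1028119} = \frac{4918941511617066960}{1028119} - \frac{20251053966049920 i \sqrt{113}}{1028119}$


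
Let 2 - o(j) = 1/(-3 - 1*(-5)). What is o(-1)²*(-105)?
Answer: -945/4 ≈ -236.25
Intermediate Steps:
o(j) = 3/2 (o(j) = 2 - 1/(-3 - 1*(-5)) = 2 - 1/(-3 + 5) = 2 - 1/2 = 2 - 1*½ = 2 - ½ = 3/2)
o(-1)²*(-105) = (3/2)²*(-105) = (9/4)*(-105) = -945/4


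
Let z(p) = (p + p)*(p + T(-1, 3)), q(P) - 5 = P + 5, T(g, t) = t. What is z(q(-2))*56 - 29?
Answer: 9827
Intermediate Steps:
q(P) = 10 + P (q(P) = 5 + (P + 5) = 5 + (5 + P) = 10 + P)
z(p) = 2*p*(3 + p) (z(p) = (p + p)*(p + 3) = (2*p)*(3 + p) = 2*p*(3 + p))
z(q(-2))*56 - 29 = (2*(10 - 2)*(3 + (10 - 2)))*56 - 29 = (2*8*(3 + 8))*56 - 29 = (2*8*11)*56 - 29 = 176*56 - 29 = 9856 - 29 = 9827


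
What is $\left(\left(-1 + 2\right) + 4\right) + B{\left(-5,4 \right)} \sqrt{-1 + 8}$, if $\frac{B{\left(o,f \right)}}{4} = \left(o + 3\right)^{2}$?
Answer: $5 + 16 \sqrt{7} \approx 47.332$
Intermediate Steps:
$B{\left(o,f \right)} = 4 \left(3 + o\right)^{2}$ ($B{\left(o,f \right)} = 4 \left(o + 3\right)^{2} = 4 \left(3 + o\right)^{2}$)
$\left(\left(-1 + 2\right) + 4\right) + B{\left(-5,4 \right)} \sqrt{-1 + 8} = \left(\left(-1 + 2\right) + 4\right) + 4 \left(3 - 5\right)^{2} \sqrt{-1 + 8} = \left(1 + 4\right) + 4 \left(-2\right)^{2} \sqrt{7} = 5 + 4 \cdot 4 \sqrt{7} = 5 + 16 \sqrt{7}$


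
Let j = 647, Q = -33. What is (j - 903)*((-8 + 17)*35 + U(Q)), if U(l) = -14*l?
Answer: -198912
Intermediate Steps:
(j - 903)*((-8 + 17)*35 + U(Q)) = (647 - 903)*((-8 + 17)*35 - 14*(-33)) = -256*(9*35 + 462) = -256*(315 + 462) = -256*777 = -198912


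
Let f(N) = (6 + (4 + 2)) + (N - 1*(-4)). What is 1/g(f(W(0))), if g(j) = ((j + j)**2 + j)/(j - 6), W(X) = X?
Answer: 1/104 ≈ 0.0096154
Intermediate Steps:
f(N) = 16 + N (f(N) = (6 + 6) + (N + 4) = 12 + (4 + N) = 16 + N)
g(j) = (j + 4*j**2)/(-6 + j) (g(j) = ((2*j)**2 + j)/(-6 + j) = (4*j**2 + j)/(-6 + j) = (j + 4*j**2)/(-6 + j))
1/g(f(W(0))) = 1/((16 + 0)*(1 + 4*(16 + 0))/(-6 + (16 + 0))) = 1/(16*(1 + 4*16)/(-6 + 16)) = 1/(16*(1 + 64)/10) = 1/(16*(1/10)*65) = 1/104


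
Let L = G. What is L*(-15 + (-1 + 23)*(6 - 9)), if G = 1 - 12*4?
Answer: 3807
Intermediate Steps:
G = -47 (G = 1 - 1*48 = 1 - 48 = -47)
L = -47
L*(-15 + (-1 + 23)*(6 - 9)) = -47*(-15 + (-1 + 23)*(6 - 9)) = -47*(-15 + 22*(-3)) = -47*(-15 - 66) = -47*(-81) = 3807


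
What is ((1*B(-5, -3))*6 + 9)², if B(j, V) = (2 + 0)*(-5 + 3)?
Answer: 225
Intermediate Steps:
B(j, V) = -4 (B(j, V) = 2*(-2) = -4)
((1*B(-5, -3))*6 + 9)² = ((1*(-4))*6 + 9)² = (-4*6 + 9)² = (-24 + 9)² = (-15)² = 225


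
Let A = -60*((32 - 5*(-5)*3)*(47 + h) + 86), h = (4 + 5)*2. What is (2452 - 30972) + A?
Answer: -450980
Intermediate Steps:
h = 18 (h = 9*2 = 18)
A = -422460 (A = -60*((32 - 5*(-5)*3)*(47 + 18) + 86) = -60*((32 + 25*3)*65 + 86) = -60*((32 + 75)*65 + 86) = -60*(107*65 + 86) = -60*(6955 + 86) = -60*7041 = -422460)
(2452 - 30972) + A = (2452 - 30972) - 422460 = -28520 - 422460 = -450980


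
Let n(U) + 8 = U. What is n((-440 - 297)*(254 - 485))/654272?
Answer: 170239/654272 ≈ 0.26020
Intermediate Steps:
n(U) = -8 + U
n((-440 - 297)*(254 - 485))/654272 = (-8 + (-440 - 297)*(254 - 485))/654272 = (-8 - 737*(-231))*(1/654272) = (-8 + 170247)*(1/654272) = 170239*(1/654272) = 170239/654272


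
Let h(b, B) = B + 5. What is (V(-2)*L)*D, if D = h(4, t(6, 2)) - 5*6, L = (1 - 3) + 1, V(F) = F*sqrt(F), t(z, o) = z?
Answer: -38*I*sqrt(2) ≈ -53.74*I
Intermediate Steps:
h(b, B) = 5 + B
V(F) = F**(3/2)
L = -1 (L = -2 + 1 = -1)
D = -19 (D = (5 + 6) - 5*6 = 11 - 30 = -19)
(V(-2)*L)*D = ((-2)**(3/2)*(-1))*(-19) = (-2*I*sqrt(2)*(-1))*(-19) = (2*I*sqrt(2))*(-19) = -38*I*sqrt(2)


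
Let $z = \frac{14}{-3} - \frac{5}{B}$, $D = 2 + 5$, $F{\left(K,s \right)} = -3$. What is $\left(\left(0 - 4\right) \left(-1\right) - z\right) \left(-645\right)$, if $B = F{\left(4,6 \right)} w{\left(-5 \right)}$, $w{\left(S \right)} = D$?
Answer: $- \frac{38055}{7} \approx -5436.4$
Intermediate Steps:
$D = 7$
$w{\left(S \right)} = 7$
$B = -21$ ($B = \left(-3\right) 7 = -21$)
$z = - \frac{31}{7}$ ($z = \frac{14}{-3} - \frac{5}{-21} = 14 \left(- \frac{1}{3}\right) - - \frac{5}{21} = - \frac{14}{3} + \frac{5}{21} = - \frac{31}{7} \approx -4.4286$)
$\left(\left(0 - 4\right) \left(-1\right) - z\right) \left(-645\right) = \left(\left(0 - 4\right) \left(-1\right) - - \frac{31}{7}\right) \left(-645\right) = \left(\left(-4\right) \left(-1\right) + \frac{31}{7}\right) \left(-645\right) = \left(4 + \frac{31}{7}\right) \left(-645\right) = \frac{59}{7} \left(-645\right) = - \frac{38055}{7}$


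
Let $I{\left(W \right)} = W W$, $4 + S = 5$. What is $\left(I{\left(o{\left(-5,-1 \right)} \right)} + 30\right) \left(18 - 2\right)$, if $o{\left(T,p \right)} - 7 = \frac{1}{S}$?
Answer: $1504$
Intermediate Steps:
$S = 1$ ($S = -4 + 5 = 1$)
$o{\left(T,p \right)} = 8$ ($o{\left(T,p \right)} = 7 + 1^{-1} = 7 + 1 = 8$)
$I{\left(W \right)} = W^{2}$
$\left(I{\left(o{\left(-5,-1 \right)} \right)} + 30\right) \left(18 - 2\right) = \left(8^{2} + 30\right) \left(18 - 2\right) = \left(64 + 30\right) 16 = 94 \cdot 16 = 1504$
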